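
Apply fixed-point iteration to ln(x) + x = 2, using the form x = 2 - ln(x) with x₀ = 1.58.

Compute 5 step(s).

Equation: ln(x) + x = 2
Fixed-point form: x = 2 - ln(x)
x₀ = 1.58

x_1 = g(1.580000) = 1.542575
x_2 = g(1.542575) = 1.566547
x_3 = g(1.566547) = 1.551126
x_4 = g(1.551126) = 1.561019
x_5 = g(1.561019) = 1.554661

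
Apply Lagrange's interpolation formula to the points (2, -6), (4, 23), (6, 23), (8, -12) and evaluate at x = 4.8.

Lagrange interpolation formula:
P(x) = Σ yᵢ × Lᵢ(x)
where Lᵢ(x) = Π_{j≠i} (x - xⱼ)/(xᵢ - xⱼ)

L_0(4.8) = (4.8 - 4)/(2 - 4) × (4.8 - 6)/(2 - 6) × (4.8 - 8)/(2 - 8) = -0.064000
L_1(4.8) = (4.8 - 2)/(4 - 2) × (4.8 - 6)/(4 - 6) × (4.8 - 8)/(4 - 8) = 0.672000
L_2(4.8) = (4.8 - 2)/(6 - 2) × (4.8 - 4)/(6 - 4) × (4.8 - 8)/(6 - 8) = 0.448000
L_3(4.8) = (4.8 - 2)/(8 - 2) × (4.8 - 4)/(8 - 4) × (4.8 - 6)/(8 - 6) = -0.056000

P(4.8) = (-6)×L_0(4.8) + 23×L_1(4.8) + 23×L_2(4.8) + (-12)×L_3(4.8)
P(4.8) = 26.816000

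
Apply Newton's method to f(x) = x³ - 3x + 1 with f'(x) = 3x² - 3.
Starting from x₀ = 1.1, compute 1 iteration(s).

f(x) = x³ - 3x + 1
f'(x) = 3x² - 3
x₀ = 1.1

Newton-Raphson formula: x_{n+1} = x_n - f(x_n)/f'(x_n)

Iteration 1:
  f(1.100000) = -0.969000
  f'(1.100000) = 0.630000
  x_1 = 1.100000 - (-0.969000)/0.630000 = 2.638095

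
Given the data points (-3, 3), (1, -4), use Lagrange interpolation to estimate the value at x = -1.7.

Lagrange interpolation formula:
P(x) = Σ yᵢ × Lᵢ(x)
where Lᵢ(x) = Π_{j≠i} (x - xⱼ)/(xᵢ - xⱼ)

L_0(-1.7) = (-1.7 - 1)/(-3 - 1) = 0.675000
L_1(-1.7) = (-1.7 - (-3))/(1 - (-3)) = 0.325000

P(-1.7) = 3×L_0(-1.7) + (-4)×L_1(-1.7)
P(-1.7) = 0.725000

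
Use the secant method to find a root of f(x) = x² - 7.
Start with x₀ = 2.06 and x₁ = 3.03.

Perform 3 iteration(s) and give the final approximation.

f(x) = x² - 7
x₀ = 2.06, x₁ = 3.03

Secant formula: x_{n+1} = x_n - f(x_n)(x_n - x_{n-1})/(f(x_n) - f(x_{n-1}))

Iteration 1:
  f(2.060000) = -2.756400
  f(3.030000) = 2.180900
  x_2 = 3.030000 - 2.180900×(3.030000 - 2.060000)/(2.180900 - (-2.756400))
       = 2.601532
Iteration 2:
  f(3.030000) = 2.180900
  f(2.601532) = -0.232029
  x_3 = 2.601532 - (-0.232029)×(2.601532 - 3.030000)/(-0.232029 - 2.180900)
       = 2.642734
Iteration 3:
  f(2.601532) = -0.232029
  f(2.642734) = -0.015956
  x_4 = 2.642734 - (-0.015956)×(2.642734 - 2.601532)/(-0.015956 - (-0.232029))
       = 2.645777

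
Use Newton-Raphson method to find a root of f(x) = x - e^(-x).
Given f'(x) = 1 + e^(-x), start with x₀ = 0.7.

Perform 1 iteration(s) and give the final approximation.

f(x) = x - e^(-x)
f'(x) = 1 + e^(-x)
x₀ = 0.7

Newton-Raphson formula: x_{n+1} = x_n - f(x_n)/f'(x_n)

Iteration 1:
  f(0.700000) = 0.203415
  f'(0.700000) = 1.496585
  x_1 = 0.700000 - 0.203415/1.496585 = 0.564081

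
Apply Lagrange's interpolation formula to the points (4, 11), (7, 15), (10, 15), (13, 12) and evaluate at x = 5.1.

Lagrange interpolation formula:
P(x) = Σ yᵢ × Lᵢ(x)
where Lᵢ(x) = Π_{j≠i} (x - xⱼ)/(xᵢ - xⱼ)

L_0(5.1) = (5.1 - 7)/(4 - 7) × (5.1 - 10)/(4 - 10) × (5.1 - 13)/(4 - 13) = 0.454006
L_1(5.1) = (5.1 - 4)/(7 - 4) × (5.1 - 10)/(7 - 10) × (5.1 - 13)/(7 - 13) = 0.788537
L_2(5.1) = (5.1 - 4)/(10 - 4) × (5.1 - 7)/(10 - 7) × (5.1 - 13)/(10 - 13) = -0.305759
L_3(5.1) = (5.1 - 4)/(13 - 4) × (5.1 - 7)/(13 - 7) × (5.1 - 10)/(13 - 10) = 0.063216

P(5.1) = 11×L_0(5.1) + 15×L_1(5.1) + 15×L_2(5.1) + 12×L_3(5.1)
P(5.1) = 12.994327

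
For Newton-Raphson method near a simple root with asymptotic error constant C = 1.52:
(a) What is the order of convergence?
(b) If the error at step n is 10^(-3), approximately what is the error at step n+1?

(a) Newton-Raphson has quadratic (order 2) convergence near simple roots.
    This means |e_{n+1}| ≈ C|e_n|².

(b) With |e_n| = 10^(-3) and C = 1.52:
    |e_{n+1}| ≈ 1.52 × (10^(-3))² = 1.52 × 10^(-6)

(a) 2 (quadratic); (b) |e_{n+1}| ≈ 1.520e-06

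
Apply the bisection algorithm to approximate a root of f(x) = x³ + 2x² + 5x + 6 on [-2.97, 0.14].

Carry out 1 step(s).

f(x) = x³ + 2x² + 5x + 6
Initial interval: [-2.97, 0.14]

Iteration 1:
  c_1 = (-2.970000 + 0.140000)/2 = -1.415000
  f(c_1) = f(-1.415000) = 0.096302
  f(a) × f(c) < 0, new interval: [-2.970000, -1.415000]

After 1 iteration(s), the approximation is c_1 = -1.415000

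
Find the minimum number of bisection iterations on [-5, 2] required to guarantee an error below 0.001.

We need (b-a)/2^n ≤ 0.001
(2 - (-5))/2^n ≤ 0.001
7/2^n ≤ 0.001
2^n ≥ 7000
n ≥ log₂(7000) = 12.77
n ≥ 13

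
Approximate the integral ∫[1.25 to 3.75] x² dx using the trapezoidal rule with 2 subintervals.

f(x) = x²
a = 1.25, b = 3.75, n = 2
h = (b - a)/n = 1.250000

Trapezoidal rule: (h/2)[f(x₀) + 2f(x₁) + 2f(x₂) + ... + f(xₙ)]

x_0 = 1.2500, f(x_0) = 1.562500, coefficient = 1
x_1 = 2.5000, f(x_1) = 6.250000, coefficient = 2
x_2 = 3.7500, f(x_2) = 14.062500, coefficient = 1

I ≈ (1.250000/2) × 28.125000 = 17.578125
Exact value: 16.927083
Error: 0.651042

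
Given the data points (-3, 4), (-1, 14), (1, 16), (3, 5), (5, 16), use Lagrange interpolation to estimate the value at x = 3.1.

Lagrange interpolation formula:
P(x) = Σ yᵢ × Lᵢ(x)
where Lᵢ(x) = Π_{j≠i} (x - xⱼ)/(xᵢ - xⱼ)

L_0(3.1) = (3.1 - (-1))/(-3 - (-1)) × (3.1 - 1)/(-3 - 1) × (3.1 - 3)/(-3 - 3) × (3.1 - 5)/(-3 - 5) = -0.004260
L_1(3.1) = (3.1 - (-3))/(-1 - (-3)) × (3.1 - 1)/(-1 - 1) × (3.1 - 3)/(-1 - 3) × (3.1 - 5)/(-1 - 5) = 0.025353
L_2(3.1) = (3.1 - (-3))/(1 - (-3)) × (3.1 - (-1))/(1 - (-1)) × (3.1 - 3)/(1 - 3) × (3.1 - 5)/(1 - 5) = -0.074248
L_3(3.1) = (3.1 - (-3))/(3 - (-3)) × (3.1 - (-1))/(3 - (-1)) × (3.1 - 1)/(3 - 1) × (3.1 - 5)/(3 - 5) = 1.039478
L_4(3.1) = (3.1 - (-3))/(5 - (-3)) × (3.1 - (-1))/(5 - (-1)) × (3.1 - 1)/(5 - 1) × (3.1 - 3)/(5 - 3) = 0.013677

P(3.1) = 4×L_0(3.1) + 14×L_1(3.1) + 16×L_2(3.1) + 5×L_3(3.1) + 16×L_4(3.1)
P(3.1) = 4.566156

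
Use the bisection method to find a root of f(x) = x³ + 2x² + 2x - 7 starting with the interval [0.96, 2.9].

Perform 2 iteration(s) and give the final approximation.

f(x) = x³ + 2x² + 2x - 7
Initial interval: [0.96, 2.9]

Iteration 1:
  c_1 = (0.960000 + 2.900000)/2 = 1.930000
  f(c_1) = f(1.930000) = 11.498857
  f(a) × f(c) < 0, new interval: [0.960000, 1.930000]
Iteration 2:
  c_2 = (0.960000 + 1.930000)/2 = 1.445000
  f(c_2) = f(1.445000) = 3.083246
  f(a) × f(c) < 0, new interval: [0.960000, 1.445000]

After 2 iteration(s), the approximation is c_2 = 1.445000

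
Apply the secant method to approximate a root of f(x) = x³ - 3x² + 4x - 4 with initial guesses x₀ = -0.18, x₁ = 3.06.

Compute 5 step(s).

f(x) = x³ - 3x² + 4x - 4
x₀ = -0.18, x₁ = 3.06

Secant formula: x_{n+1} = x_n - f(x_n)(x_n - x_{n-1})/(f(x_n) - f(x_{n-1}))

Iteration 1:
  f(-0.180000) = -4.823032
  f(3.060000) = 8.801816
  x_2 = 3.060000 - 8.801816×(3.060000 - (-0.180000))/(8.801816 - (-4.823032))
       = 0.966921
Iteration 2:
  f(3.060000) = 8.801816
  f(0.966921) = -2.033115
  x_3 = 0.966921 - (-2.033115)×(0.966921 - 3.060000)/(-2.033115 - 8.801816)
       = 1.359676
Iteration 3:
  f(0.966921) = -2.033115
  f(1.359676) = -1.593794
  x_4 = 1.359676 - (-1.593794)×(1.359676 - 0.966921)/(-1.593794 - (-2.033115))
       = 2.784534
Iteration 4:
  f(1.359676) = -1.593794
  f(2.784534) = 5.467495
  x_5 = 2.784534 - 5.467495×(2.784534 - 1.359676)/(5.467495 - (-1.593794))
       = 1.681279
Iteration 5:
  f(2.784534) = 5.467495
  f(1.681279) = -1.002512
  x_6 = 1.681279 - (-1.002512)×(1.681279 - 2.784534)/(-1.002512 - 5.467495)
       = 1.852225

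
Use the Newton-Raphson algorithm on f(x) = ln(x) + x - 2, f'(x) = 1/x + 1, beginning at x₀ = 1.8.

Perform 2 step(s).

f(x) = ln(x) + x - 2
f'(x) = 1/x + 1
x₀ = 1.8

Newton-Raphson formula: x_{n+1} = x_n - f(x_n)/f'(x_n)

Iteration 1:
  f(1.800000) = 0.387787
  f'(1.800000) = 1.555556
  x_1 = 1.800000 - 0.387787/1.555556 = 1.550709
Iteration 2:
  f(1.550709) = -0.010579
  f'(1.550709) = 1.644866
  x_2 = 1.550709 - (-0.010579)/1.644866 = 1.557140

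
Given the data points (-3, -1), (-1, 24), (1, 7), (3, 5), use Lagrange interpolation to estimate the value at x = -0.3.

Lagrange interpolation formula:
P(x) = Σ yᵢ × Lᵢ(x)
where Lᵢ(x) = Π_{j≠i} (x - xⱼ)/(xᵢ - xⱼ)

L_0(-0.3) = (-0.3 - (-1))/(-3 - (-1)) × (-0.3 - 1)/(-3 - 1) × (-0.3 - 3)/(-3 - 3) = -0.062562
L_1(-0.3) = (-0.3 - (-3))/(-1 - (-3)) × (-0.3 - 1)/(-1 - 1) × (-0.3 - 3)/(-1 - 3) = 0.723938
L_2(-0.3) = (-0.3 - (-3))/(1 - (-3)) × (-0.3 - (-1))/(1 - (-1)) × (-0.3 - 3)/(1 - 3) = 0.389812
L_3(-0.3) = (-0.3 - (-3))/(3 - (-3)) × (-0.3 - (-1))/(3 - (-1)) × (-0.3 - 1)/(3 - 1) = -0.051188

P(-0.3) = (-1)×L_0(-0.3) + 24×L_1(-0.3) + 7×L_2(-0.3) + 5×L_3(-0.3)
P(-0.3) = 19.909812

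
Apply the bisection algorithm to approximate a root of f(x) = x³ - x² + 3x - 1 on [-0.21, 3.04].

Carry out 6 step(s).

f(x) = x³ - x² + 3x - 1
Initial interval: [-0.21, 3.04]

Iteration 1:
  c_1 = (-0.210000 + 3.040000)/2 = 1.415000
  f(c_1) = f(1.415000) = 4.075923
  f(a) × f(c) < 0, new interval: [-0.210000, 1.415000]
Iteration 2:
  c_2 = (-0.210000 + 1.415000)/2 = 0.602500
  f(c_2) = f(0.602500) = 0.663205
  f(a) × f(c) < 0, new interval: [-0.210000, 0.602500]
Iteration 3:
  c_3 = (-0.210000 + 0.602500)/2 = 0.196250
  f(c_3) = f(0.196250) = -0.442206
  f(a) × f(c) ≥ 0, new interval: [0.196250, 0.602500]
Iteration 4:
  c_4 = (0.196250 + 0.602500)/2 = 0.399375
  f(c_4) = f(0.399375) = 0.102325
  f(a) × f(c) < 0, new interval: [0.196250, 0.399375]
Iteration 5:
  c_5 = (0.196250 + 0.399375)/2 = 0.297813
  f(c_5) = f(0.297813) = -0.168841
  f(a) × f(c) ≥ 0, new interval: [0.297813, 0.399375]
Iteration 6:
  c_6 = (0.297813 + 0.399375)/2 = 0.348594
  f(c_6) = f(0.348594) = -0.033376
  f(a) × f(c) ≥ 0, new interval: [0.348594, 0.399375]

After 6 iteration(s), the approximation is c_6 = 0.348594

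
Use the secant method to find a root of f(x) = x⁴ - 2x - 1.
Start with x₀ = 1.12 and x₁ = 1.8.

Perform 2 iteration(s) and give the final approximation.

f(x) = x⁴ - 2x - 1
x₀ = 1.12, x₁ = 1.8

Secant formula: x_{n+1} = x_n - f(x_n)(x_n - x_{n-1})/(f(x_n) - f(x_{n-1}))

Iteration 1:
  f(1.120000) = -1.666481
  f(1.800000) = 5.897600
  x_2 = 1.800000 - 5.897600×(1.800000 - 1.120000)/(5.897600 - (-1.666481))
       = 1.269814
Iteration 2:
  f(1.800000) = 5.897600
  f(1.269814) = -0.939704
  x_3 = 1.269814 - (-0.939704)×(1.269814 - 1.800000)/(-0.939704 - 5.897600)
       = 1.342682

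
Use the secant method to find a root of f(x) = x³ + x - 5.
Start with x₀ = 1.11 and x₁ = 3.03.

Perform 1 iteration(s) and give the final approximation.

f(x) = x³ + x - 5
x₀ = 1.11, x₁ = 3.03

Secant formula: x_{n+1} = x_n - f(x_n)(x_n - x_{n-1})/(f(x_n) - f(x_{n-1}))

Iteration 1:
  f(1.110000) = -2.522369
  f(3.030000) = 25.848127
  x_2 = 3.030000 - 25.848127×(3.030000 - 1.110000)/(25.848127 - (-2.522369))
       = 1.280704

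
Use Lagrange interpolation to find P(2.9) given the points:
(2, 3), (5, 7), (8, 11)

Lagrange interpolation formula:
P(x) = Σ yᵢ × Lᵢ(x)
where Lᵢ(x) = Π_{j≠i} (x - xⱼ)/(xᵢ - xⱼ)

L_0(2.9) = (2.9 - 5)/(2 - 5) × (2.9 - 8)/(2 - 8) = 0.595000
L_1(2.9) = (2.9 - 2)/(5 - 2) × (2.9 - 8)/(5 - 8) = 0.510000
L_2(2.9) = (2.9 - 2)/(8 - 2) × (2.9 - 5)/(8 - 5) = -0.105000

P(2.9) = 3×L_0(2.9) + 7×L_1(2.9) + 11×L_2(2.9)
P(2.9) = 4.200000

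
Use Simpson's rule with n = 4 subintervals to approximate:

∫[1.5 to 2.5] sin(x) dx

f(x) = sin(x)
a = 1.5, b = 2.5, n = 4
h = (b - a)/n = 0.250000

Simpson's rule: (h/3)[f(x₀) + 4f(x₁) + 2f(x₂) + ... + f(xₙ)]

x_0 = 1.5000, f(x_0) = 0.997495, coefficient = 1
x_1 = 1.7500, f(x_1) = 0.983986, coefficient = 4
x_2 = 2.0000, f(x_2) = 0.909297, coefficient = 2
x_3 = 2.2500, f(x_3) = 0.778073, coefficient = 4
x_4 = 2.5000, f(x_4) = 0.598472, coefficient = 1

I ≈ (0.250000/3) × 10.462799 = 0.871900
Exact value: 0.871881
Error: 0.000019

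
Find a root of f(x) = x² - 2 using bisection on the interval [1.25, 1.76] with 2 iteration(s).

f(x) = x² - 2
Initial interval: [1.25, 1.76]

Iteration 1:
  c_1 = (1.250000 + 1.760000)/2 = 1.505000
  f(c_1) = f(1.505000) = 0.265025
  f(a) × f(c) < 0, new interval: [1.250000, 1.505000]
Iteration 2:
  c_2 = (1.250000 + 1.505000)/2 = 1.377500
  f(c_2) = f(1.377500) = -0.102494
  f(a) × f(c) ≥ 0, new interval: [1.377500, 1.505000]

After 2 iteration(s), the approximation is c_2 = 1.377500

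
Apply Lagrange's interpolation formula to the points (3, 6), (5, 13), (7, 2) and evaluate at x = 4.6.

Lagrange interpolation formula:
P(x) = Σ yᵢ × Lᵢ(x)
where Lᵢ(x) = Π_{j≠i} (x - xⱼ)/(xᵢ - xⱼ)

L_0(4.6) = (4.6 - 5)/(3 - 5) × (4.6 - 7)/(3 - 7) = 0.120000
L_1(4.6) = (4.6 - 3)/(5 - 3) × (4.6 - 7)/(5 - 7) = 0.960000
L_2(4.6) = (4.6 - 3)/(7 - 3) × (4.6 - 5)/(7 - 5) = -0.080000

P(4.6) = 6×L_0(4.6) + 13×L_1(4.6) + 2×L_2(4.6)
P(4.6) = 13.040000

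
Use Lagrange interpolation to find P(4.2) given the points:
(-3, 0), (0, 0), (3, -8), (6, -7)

Lagrange interpolation formula:
P(x) = Σ yᵢ × Lᵢ(x)
where Lᵢ(x) = Π_{j≠i} (x - xⱼ)/(xᵢ - xⱼ)

L_0(4.2) = (4.2 - 0)/(-3 - 0) × (4.2 - 3)/(-3 - 3) × (4.2 - 6)/(-3 - 6) = 0.056000
L_1(4.2) = (4.2 - (-3))/(0 - (-3)) × (4.2 - 3)/(0 - 3) × (4.2 - 6)/(0 - 6) = -0.288000
L_2(4.2) = (4.2 - (-3))/(3 - (-3)) × (4.2 - 0)/(3 - 0) × (4.2 - 6)/(3 - 6) = 1.008000
L_3(4.2) = (4.2 - (-3))/(6 - (-3)) × (4.2 - 0)/(6 - 0) × (4.2 - 3)/(6 - 3) = 0.224000

P(4.2) = 0×L_0(4.2) + 0×L_1(4.2) + (-8)×L_2(4.2) + (-7)×L_3(4.2)
P(4.2) = -9.632000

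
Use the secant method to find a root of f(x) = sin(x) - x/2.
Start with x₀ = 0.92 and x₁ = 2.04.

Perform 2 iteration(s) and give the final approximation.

f(x) = sin(x) - x/2
x₀ = 0.92, x₁ = 2.04

Secant formula: x_{n+1} = x_n - f(x_n)(x_n - x_{n-1})/(f(x_n) - f(x_{n-1}))

Iteration 1:
  f(0.920000) = 0.335602
  f(2.040000) = -0.128071
  x_2 = 2.040000 - (-0.128071)×(2.040000 - 0.920000)/(-0.128071 - 0.335602)
       = 1.730644
Iteration 2:
  f(2.040000) = -0.128071
  f(1.730644) = 0.121929
  x_3 = 1.730644 - 0.121929×(1.730644 - 2.040000)/(0.121929 - (-0.128071))
       = 1.881522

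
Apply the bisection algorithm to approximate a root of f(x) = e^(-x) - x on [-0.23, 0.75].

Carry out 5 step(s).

f(x) = e^(-x) - x
Initial interval: [-0.23, 0.75]

Iteration 1:
  c_1 = (-0.230000 + 0.750000)/2 = 0.260000
  f(c_1) = f(0.260000) = 0.511052
  f(a) × f(c) ≥ 0, new interval: [0.260000, 0.750000]
Iteration 2:
  c_2 = (0.260000 + 0.750000)/2 = 0.505000
  f(c_2) = f(0.505000) = 0.098506
  f(a) × f(c) ≥ 0, new interval: [0.505000, 0.750000]
Iteration 3:
  c_3 = (0.505000 + 0.750000)/2 = 0.627500
  f(c_3) = f(0.627500) = -0.093575
  f(a) × f(c) < 0, new interval: [0.505000, 0.627500]
Iteration 4:
  c_4 = (0.505000 + 0.627500)/2 = 0.566250
  f(c_4) = f(0.566250) = 0.001400
  f(a) × f(c) ≥ 0, new interval: [0.566250, 0.627500]
Iteration 5:
  c_5 = (0.566250 + 0.627500)/2 = 0.596875
  f(c_5) = f(0.596875) = -0.046346
  f(a) × f(c) < 0, new interval: [0.566250, 0.596875]

After 5 iteration(s), the approximation is c_5 = 0.596875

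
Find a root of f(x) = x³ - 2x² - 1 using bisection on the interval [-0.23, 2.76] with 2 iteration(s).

f(x) = x³ - 2x² - 1
Initial interval: [-0.23, 2.76]

Iteration 1:
  c_1 = (-0.230000 + 2.760000)/2 = 1.265000
  f(c_1) = f(1.265000) = -2.176165
  f(a) × f(c) ≥ 0, new interval: [1.265000, 2.760000]
Iteration 2:
  c_2 = (1.265000 + 2.760000)/2 = 2.012500
  f(c_2) = f(2.012500) = -0.949373
  f(a) × f(c) ≥ 0, new interval: [2.012500, 2.760000]

After 2 iteration(s), the approximation is c_2 = 2.012500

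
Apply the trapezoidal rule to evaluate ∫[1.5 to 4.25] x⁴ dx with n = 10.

f(x) = x⁴
a = 1.5, b = 4.25, n = 10
h = (b - a)/n = 0.275000

Trapezoidal rule: (h/2)[f(x₀) + 2f(x₁) + 2f(x₂) + ... + f(xₙ)]

x_0 = 1.5000, f(x_0) = 5.062500, coefficient = 1
x_1 = 1.7750, f(x_1) = 9.926438, coefficient = 2
x_2 = 2.0500, f(x_2) = 17.661006, coefficient = 2
x_3 = 2.3250, f(x_3) = 29.220782, coefficient = 2
x_4 = 2.6000, f(x_4) = 45.697600, coefficient = 2
x_5 = 2.8750, f(x_5) = 68.320557, coefficient = 2
x_6 = 3.1500, f(x_6) = 98.456006, coefficient = 2
x_7 = 3.4250, f(x_7) = 137.607563, coefficient = 2
x_8 = 3.7000, f(x_8) = 187.416100, coefficient = 2
x_9 = 3.9750, f(x_9) = 249.659750, coefficient = 2
x_10 = 4.2500, f(x_10) = 326.253906, coefficient = 1

I ≈ (0.275000/2) × 2019.248010 = 277.646601
Exact value: 275.797070
Error: 1.849531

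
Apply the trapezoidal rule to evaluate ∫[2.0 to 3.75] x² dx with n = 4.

f(x) = x²
a = 2.0, b = 3.75, n = 4
h = (b - a)/n = 0.437500

Trapezoidal rule: (h/2)[f(x₀) + 2f(x₁) + 2f(x₂) + ... + f(xₙ)]

x_0 = 2.0000, f(x_0) = 4.000000, coefficient = 1
x_1 = 2.4375, f(x_1) = 5.941406, coefficient = 2
x_2 = 2.8750, f(x_2) = 8.265625, coefficient = 2
x_3 = 3.3125, f(x_3) = 10.972656, coefficient = 2
x_4 = 3.7500, f(x_4) = 14.062500, coefficient = 1

I ≈ (0.437500/2) × 68.421875 = 14.967285
Exact value: 14.911458
Error: 0.055827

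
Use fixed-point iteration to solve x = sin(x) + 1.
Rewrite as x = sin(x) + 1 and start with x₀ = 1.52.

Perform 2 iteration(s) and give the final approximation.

Equation: x = sin(x) + 1
Fixed-point form: x = sin(x) + 1
x₀ = 1.52

x_1 = g(1.520000) = 1.998710
x_2 = g(1.998710) = 1.909833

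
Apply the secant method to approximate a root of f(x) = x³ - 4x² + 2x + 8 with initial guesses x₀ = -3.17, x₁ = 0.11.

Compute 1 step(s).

f(x) = x³ - 4x² + 2x + 8
x₀ = -3.17, x₁ = 0.11

Secant formula: x_{n+1} = x_n - f(x_n)(x_n - x_{n-1})/(f(x_n) - f(x_{n-1}))

Iteration 1:
  f(-3.170000) = -70.390613
  f(0.110000) = 8.172931
  x_2 = 0.110000 - 8.172931×(0.110000 - (-3.170000))/(8.172931 - (-70.390613))
       = -0.231217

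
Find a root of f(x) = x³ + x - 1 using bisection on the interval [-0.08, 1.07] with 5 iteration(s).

f(x) = x³ + x - 1
Initial interval: [-0.08, 1.07]

Iteration 1:
  c_1 = (-0.080000 + 1.070000)/2 = 0.495000
  f(c_1) = f(0.495000) = -0.383713
  f(a) × f(c) ≥ 0, new interval: [0.495000, 1.070000]
Iteration 2:
  c_2 = (0.495000 + 1.070000)/2 = 0.782500
  f(c_2) = f(0.782500) = 0.261630
  f(a) × f(c) < 0, new interval: [0.495000, 0.782500]
Iteration 3:
  c_3 = (0.495000 + 0.782500)/2 = 0.638750
  f(c_3) = f(0.638750) = -0.100639
  f(a) × f(c) ≥ 0, new interval: [0.638750, 0.782500]
Iteration 4:
  c_4 = (0.638750 + 0.782500)/2 = 0.710625
  f(c_4) = f(0.710625) = 0.069482
  f(a) × f(c) < 0, new interval: [0.638750, 0.710625]
Iteration 5:
  c_5 = (0.638750 + 0.710625)/2 = 0.674688
  f(c_5) = f(0.674688) = -0.018193
  f(a) × f(c) ≥ 0, new interval: [0.674688, 0.710625]

After 5 iteration(s), the approximation is c_5 = 0.674688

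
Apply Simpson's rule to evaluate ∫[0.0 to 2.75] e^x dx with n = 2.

f(x) = e^x
a = 0.0, b = 2.75, n = 2
h = (b - a)/n = 1.375000

Simpson's rule: (h/3)[f(x₀) + 4f(x₁) + 2f(x₂) + ... + f(xₙ)]

x_0 = 0.0000, f(x_0) = 1.000000, coefficient = 1
x_1 = 1.3750, f(x_1) = 3.955077, coefficient = 4
x_2 = 2.7500, f(x_2) = 15.642632, coefficient = 1

I ≈ (1.375000/3) × 32.462939 = 14.878847
Exact value: 14.642632
Error: 0.236215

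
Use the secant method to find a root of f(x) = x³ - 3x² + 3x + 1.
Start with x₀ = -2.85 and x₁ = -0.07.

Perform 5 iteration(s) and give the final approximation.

f(x) = x³ - 3x² + 3x + 1
x₀ = -2.85, x₁ = -0.07

Secant formula: x_{n+1} = x_n - f(x_n)(x_n - x_{n-1})/(f(x_n) - f(x_{n-1}))

Iteration 1:
  f(-2.850000) = -55.066625
  f(-0.070000) = 0.774957
  x_2 = -0.070000 - 0.774957×(-0.070000 - (-2.850000))/(0.774957 - (-55.066625))
       = -0.108580
Iteration 2:
  f(-0.070000) = 0.774957
  f(-0.108580) = 0.637610
  x_3 = -0.108580 - 0.637610×(-0.108580 - (-0.070000))/(0.637610 - 0.774957)
       = -0.287683
Iteration 3:
  f(-0.108580) = 0.637610
  f(-0.287683) = -0.135141
  x_4 = -0.287683 - (-0.135141)×(-0.287683 - (-0.108580))/(-0.135141 - 0.637610)
       = -0.256361
Iteration 4:
  f(-0.287683) = -0.135141
  f(-0.256361) = 0.016907
  x_5 = -0.256361 - 0.016907×(-0.256361 - (-0.287683))/(0.016907 - (-0.135141))
       = -0.259844
Iteration 5:
  f(-0.256361) = 0.016907
  f(-0.259844) = 0.000369
  x_6 = -0.259844 - 0.000369×(-0.259844 - (-0.256361))/(0.000369 - 0.016907)
       = -0.259921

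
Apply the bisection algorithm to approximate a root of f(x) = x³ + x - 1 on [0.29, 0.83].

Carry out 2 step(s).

f(x) = x³ + x - 1
Initial interval: [0.29, 0.83]

Iteration 1:
  c_1 = (0.290000 + 0.830000)/2 = 0.560000
  f(c_1) = f(0.560000) = -0.264384
  f(a) × f(c) ≥ 0, new interval: [0.560000, 0.830000]
Iteration 2:
  c_2 = (0.560000 + 0.830000)/2 = 0.695000
  f(c_2) = f(0.695000) = 0.030702
  f(a) × f(c) < 0, new interval: [0.560000, 0.695000]

After 2 iteration(s), the approximation is c_2 = 0.695000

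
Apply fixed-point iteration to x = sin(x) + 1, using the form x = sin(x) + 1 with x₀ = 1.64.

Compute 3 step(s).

Equation: x = sin(x) + 1
Fixed-point form: x = sin(x) + 1
x₀ = 1.64

x_1 = g(1.640000) = 1.997606
x_2 = g(1.997606) = 1.910291
x_3 = g(1.910291) = 1.942923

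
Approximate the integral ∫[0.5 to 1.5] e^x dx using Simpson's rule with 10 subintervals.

f(x) = e^x
a = 0.5, b = 1.5, n = 10
h = (b - a)/n = 0.100000

Simpson's rule: (h/3)[f(x₀) + 4f(x₁) + 2f(x₂) + ... + f(xₙ)]

x_0 = 0.5000, f(x_0) = 1.648721, coefficient = 1
x_1 = 0.6000, f(x_1) = 1.822119, coefficient = 4
x_2 = 0.7000, f(x_2) = 2.013753, coefficient = 2
x_3 = 0.8000, f(x_3) = 2.225541, coefficient = 4
x_4 = 0.9000, f(x_4) = 2.459603, coefficient = 2
x_5 = 1.0000, f(x_5) = 2.718282, coefficient = 4
x_6 = 1.1000, f(x_6) = 3.004166, coefficient = 2
x_7 = 1.2000, f(x_7) = 3.320117, coefficient = 4
x_8 = 1.3000, f(x_8) = 3.669297, coefficient = 2
x_9 = 1.4000, f(x_9) = 4.055200, coefficient = 4
x_10 = 1.5000, f(x_10) = 4.481689, coefficient = 1

I ≈ (0.100000/3) × 84.989081 = 2.832969
Exact value: 2.832968
Error: 0.000002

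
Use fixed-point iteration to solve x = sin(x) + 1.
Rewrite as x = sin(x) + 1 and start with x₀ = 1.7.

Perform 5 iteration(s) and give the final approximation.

Equation: x = sin(x) + 1
Fixed-point form: x = sin(x) + 1
x₀ = 1.7

x_1 = g(1.700000) = 1.991665
x_2 = g(1.991665) = 1.912734
x_3 = g(1.912734) = 1.942107
x_4 = g(1.942107) = 1.931853
x_5 = g(1.931853) = 1.935524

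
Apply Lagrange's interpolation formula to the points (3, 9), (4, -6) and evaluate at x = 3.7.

Lagrange interpolation formula:
P(x) = Σ yᵢ × Lᵢ(x)
where Lᵢ(x) = Π_{j≠i} (x - xⱼ)/(xᵢ - xⱼ)

L_0(3.7) = (3.7 - 4)/(3 - 4) = 0.300000
L_1(3.7) = (3.7 - 3)/(4 - 3) = 0.700000

P(3.7) = 9×L_0(3.7) + (-6)×L_1(3.7)
P(3.7) = -1.500000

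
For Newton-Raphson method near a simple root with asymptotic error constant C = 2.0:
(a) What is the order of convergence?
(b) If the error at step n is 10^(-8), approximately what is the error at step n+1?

(a) Newton-Raphson has quadratic (order 2) convergence near simple roots.
    This means |e_{n+1}| ≈ C|e_n|².

(b) With |e_n| = 10^(-8) and C = 2.0:
    |e_{n+1}| ≈ 2.0 × (10^(-8))² = 2.0 × 10^(-16)

(a) 2 (quadratic); (b) |e_{n+1}| ≈ 2.000e-16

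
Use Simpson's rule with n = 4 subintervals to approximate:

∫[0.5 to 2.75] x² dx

f(x) = x²
a = 0.5, b = 2.75, n = 4
h = (b - a)/n = 0.562500

Simpson's rule: (h/3)[f(x₀) + 4f(x₁) + 2f(x₂) + ... + f(xₙ)]

x_0 = 0.5000, f(x_0) = 0.250000, coefficient = 1
x_1 = 1.0625, f(x_1) = 1.128906, coefficient = 4
x_2 = 1.6250, f(x_2) = 2.640625, coefficient = 2
x_3 = 2.1875, f(x_3) = 4.785156, coefficient = 4
x_4 = 2.7500, f(x_4) = 7.562500, coefficient = 1

I ≈ (0.562500/3) × 36.750000 = 6.890625
Exact value: 6.890625
Error: 0.000000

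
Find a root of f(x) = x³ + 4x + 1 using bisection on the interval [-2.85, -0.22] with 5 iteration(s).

f(x) = x³ + 4x + 1
Initial interval: [-2.85, -0.22]

Iteration 1:
  c_1 = (-2.850000 + (-0.220000))/2 = -1.535000
  f(c_1) = f(-1.535000) = -8.756805
  f(a) × f(c) ≥ 0, new interval: [-1.535000, -0.220000]
Iteration 2:
  c_2 = (-1.535000 + (-0.220000))/2 = -0.877500
  f(c_2) = f(-0.877500) = -3.185680
  f(a) × f(c) ≥ 0, new interval: [-0.877500, -0.220000]
Iteration 3:
  c_3 = (-0.877500 + (-0.220000))/2 = -0.548750
  f(c_3) = f(-0.548750) = -1.360243
  f(a) × f(c) ≥ 0, new interval: [-0.548750, -0.220000]
Iteration 4:
  c_4 = (-0.548750 + (-0.220000))/2 = -0.384375
  f(c_4) = f(-0.384375) = -0.594289
  f(a) × f(c) ≥ 0, new interval: [-0.384375, -0.220000]
Iteration 5:
  c_5 = (-0.384375 + (-0.220000))/2 = -0.302187
  f(c_5) = f(-0.302187) = -0.236345
  f(a) × f(c) ≥ 0, new interval: [-0.302187, -0.220000]

After 5 iteration(s), the approximation is c_5 = -0.302187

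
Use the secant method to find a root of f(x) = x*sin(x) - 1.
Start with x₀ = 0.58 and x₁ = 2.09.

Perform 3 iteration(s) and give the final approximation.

f(x) = x*sin(x) - 1
x₀ = 0.58, x₁ = 2.09

Secant formula: x_{n+1} = x_n - f(x_n)(x_n - x_{n-1})/(f(x_n) - f(x_{n-1}))

Iteration 1:
  f(0.580000) = -0.682146
  f(2.090000) = 0.814568
  x_2 = 2.090000 - 0.814568×(2.090000 - 0.580000)/(0.814568 - (-0.682146))
       = 1.268201
Iteration 2:
  f(2.090000) = 0.814568
  f(1.268201) = 0.210582
  x_3 = 1.268201 - 0.210582×(1.268201 - 2.090000)/(0.210582 - 0.814568)
       = 0.981678
Iteration 3:
  f(1.268201) = 0.210582
  f(0.981678) = -0.183803
  x_4 = 0.981678 - (-0.183803)×(0.981678 - 1.268201)/(-0.183803 - 0.210582)
       = 1.115212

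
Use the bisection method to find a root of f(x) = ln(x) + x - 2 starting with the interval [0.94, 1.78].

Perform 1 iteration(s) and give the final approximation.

f(x) = ln(x) + x - 2
Initial interval: [0.94, 1.78]

Iteration 1:
  c_1 = (0.940000 + 1.780000)/2 = 1.360000
  f(c_1) = f(1.360000) = -0.332515
  f(a) × f(c) ≥ 0, new interval: [1.360000, 1.780000]

After 1 iteration(s), the approximation is c_1 = 1.360000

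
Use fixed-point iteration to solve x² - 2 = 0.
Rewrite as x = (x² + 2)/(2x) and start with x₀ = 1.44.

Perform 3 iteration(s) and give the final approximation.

Equation: x² - 2 = 0
Fixed-point form: x = (x² + 2)/(2x)
x₀ = 1.44

x_1 = g(1.440000) = 1.414444
x_2 = g(1.414444) = 1.414214
x_3 = g(1.414214) = 1.414214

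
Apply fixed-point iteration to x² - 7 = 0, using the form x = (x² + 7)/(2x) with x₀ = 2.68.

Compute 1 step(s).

Equation: x² - 7 = 0
Fixed-point form: x = (x² + 7)/(2x)
x₀ = 2.68

x_1 = g(2.680000) = 2.645970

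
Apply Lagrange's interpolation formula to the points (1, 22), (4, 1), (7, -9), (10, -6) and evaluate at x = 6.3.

Lagrange interpolation formula:
P(x) = Σ yᵢ × Lᵢ(x)
where Lᵢ(x) = Π_{j≠i} (x - xⱼ)/(xᵢ - xⱼ)

L_0(6.3) = (6.3 - 4)/(1 - 4) × (6.3 - 7)/(1 - 7) × (6.3 - 10)/(1 - 10) = -0.036772
L_1(6.3) = (6.3 - 1)/(4 - 1) × (6.3 - 7)/(4 - 7) × (6.3 - 10)/(4 - 10) = 0.254204
L_2(6.3) = (6.3 - 1)/(7 - 1) × (6.3 - 4)/(7 - 4) × (6.3 - 10)/(7 - 10) = 0.835241
L_3(6.3) = (6.3 - 1)/(10 - 1) × (6.3 - 4)/(10 - 4) × (6.3 - 7)/(10 - 7) = -0.052673

P(6.3) = 22×L_0(6.3) + 1×L_1(6.3) + (-9)×L_2(6.3) + (-6)×L_3(6.3)
P(6.3) = -7.755901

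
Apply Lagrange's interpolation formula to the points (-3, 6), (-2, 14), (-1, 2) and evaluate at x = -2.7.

Lagrange interpolation formula:
P(x) = Σ yᵢ × Lᵢ(x)
where Lᵢ(x) = Π_{j≠i} (x - xⱼ)/(xᵢ - xⱼ)

L_0(-2.7) = (-2.7 - (-2))/(-3 - (-2)) × (-2.7 - (-1))/(-3 - (-1)) = 0.595000
L_1(-2.7) = (-2.7 - (-3))/(-2 - (-3)) × (-2.7 - (-1))/(-2 - (-1)) = 0.510000
L_2(-2.7) = (-2.7 - (-3))/(-1 - (-3)) × (-2.7 - (-2))/(-1 - (-2)) = -0.105000

P(-2.7) = 6×L_0(-2.7) + 14×L_1(-2.7) + 2×L_2(-2.7)
P(-2.7) = 10.500000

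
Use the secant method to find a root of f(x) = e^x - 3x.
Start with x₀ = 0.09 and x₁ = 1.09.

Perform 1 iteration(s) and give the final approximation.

f(x) = e^x - 3x
x₀ = 0.09, x₁ = 1.09

Secant formula: x_{n+1} = x_n - f(x_n)(x_n - x_{n-1})/(f(x_n) - f(x_{n-1}))

Iteration 1:
  f(0.090000) = 0.824174
  f(1.090000) = -0.295726
  x_2 = 1.090000 - (-0.295726)×(1.090000 - 0.090000)/(-0.295726 - 0.824174)
       = 0.825935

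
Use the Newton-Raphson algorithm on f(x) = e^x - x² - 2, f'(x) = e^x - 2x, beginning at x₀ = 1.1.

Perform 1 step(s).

f(x) = e^x - x² - 2
f'(x) = e^x - 2x
x₀ = 1.1

Newton-Raphson formula: x_{n+1} = x_n - f(x_n)/f'(x_n)

Iteration 1:
  f(1.100000) = -0.205834
  f'(1.100000) = 0.804166
  x_1 = 1.100000 - (-0.205834)/0.804166 = 1.355960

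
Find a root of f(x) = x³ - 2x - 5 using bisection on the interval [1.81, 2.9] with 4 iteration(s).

f(x) = x³ - 2x - 5
Initial interval: [1.81, 2.9]

Iteration 1:
  c_1 = (1.810000 + 2.900000)/2 = 2.355000
  f(c_1) = f(2.355000) = 3.350889
  f(a) × f(c) < 0, new interval: [1.810000, 2.355000]
Iteration 2:
  c_2 = (1.810000 + 2.355000)/2 = 2.082500
  f(c_2) = f(2.082500) = -0.133601
  f(a) × f(c) ≥ 0, new interval: [2.082500, 2.355000]
Iteration 3:
  c_3 = (2.082500 + 2.355000)/2 = 2.218750
  f(c_3) = f(2.218750) = 1.485077
  f(a) × f(c) < 0, new interval: [2.082500, 2.218750]
Iteration 4:
  c_4 = (2.082500 + 2.218750)/2 = 2.150625
  f(c_4) = f(2.150625) = 0.645795
  f(a) × f(c) < 0, new interval: [2.082500, 2.150625]

After 4 iteration(s), the approximation is c_4 = 2.150625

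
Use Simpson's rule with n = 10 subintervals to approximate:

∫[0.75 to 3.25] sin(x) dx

f(x) = sin(x)
a = 0.75, b = 3.25, n = 10
h = (b - a)/n = 0.250000

Simpson's rule: (h/3)[f(x₀) + 4f(x₁) + 2f(x₂) + ... + f(xₙ)]

x_0 = 0.7500, f(x_0) = 0.681639, coefficient = 1
x_1 = 1.0000, f(x_1) = 0.841471, coefficient = 4
x_2 = 1.2500, f(x_2) = 0.948985, coefficient = 2
x_3 = 1.5000, f(x_3) = 0.997495, coefficient = 4
x_4 = 1.7500, f(x_4) = 0.983986, coefficient = 2
x_5 = 2.0000, f(x_5) = 0.909297, coefficient = 4
x_6 = 2.2500, f(x_6) = 0.778073, coefficient = 2
x_7 = 2.5000, f(x_7) = 0.598472, coefficient = 4
x_8 = 2.7500, f(x_8) = 0.381661, coefficient = 2
x_9 = 3.0000, f(x_9) = 0.141120, coefficient = 4
x_10 = 3.2500, f(x_10) = -0.108195, coefficient = 1

I ≈ (0.250000/3) × 20.710275 = 1.725856
Exact value: 1.725819
Error: 0.000038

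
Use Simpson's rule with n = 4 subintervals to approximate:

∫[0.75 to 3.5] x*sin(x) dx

f(x) = x*sin(x)
a = 0.75, b = 3.5, n = 4
h = (b - a)/n = 0.687500

Simpson's rule: (h/3)[f(x₀) + 4f(x₁) + 2f(x₂) + ... + f(xₙ)]

x_0 = 0.7500, f(x_0) = 0.511229, coefficient = 1
x_1 = 1.4375, f(x_1) = 1.424748, coefficient = 4
x_2 = 2.1250, f(x_2) = 1.806930, coefficient = 2
x_3 = 2.8125, f(x_3) = 0.908956, coefficient = 4
x_4 = 3.5000, f(x_4) = -1.227741, coefficient = 1

I ≈ (0.687500/3) × 12.232165 = 2.803205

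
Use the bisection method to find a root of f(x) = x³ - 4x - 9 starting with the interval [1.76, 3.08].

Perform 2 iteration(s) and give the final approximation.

f(x) = x³ - 4x - 9
Initial interval: [1.76, 3.08]

Iteration 1:
  c_1 = (1.760000 + 3.080000)/2 = 2.420000
  f(c_1) = f(2.420000) = -4.507512
  f(a) × f(c) ≥ 0, new interval: [2.420000, 3.080000]
Iteration 2:
  c_2 = (2.420000 + 3.080000)/2 = 2.750000
  f(c_2) = f(2.750000) = 0.796875
  f(a) × f(c) < 0, new interval: [2.420000, 2.750000]

After 2 iteration(s), the approximation is c_2 = 2.750000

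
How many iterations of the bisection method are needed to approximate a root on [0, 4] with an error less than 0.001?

We need (b-a)/2^n ≤ 0.001
(4 - 0)/2^n ≤ 0.001
4/2^n ≤ 0.001
2^n ≥ 4000
n ≥ log₂(4000) = 11.97
n ≥ 12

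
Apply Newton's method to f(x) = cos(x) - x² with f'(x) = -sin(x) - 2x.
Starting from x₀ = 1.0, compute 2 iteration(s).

f(x) = cos(x) - x²
f'(x) = -sin(x) - 2x
x₀ = 1.0

Newton-Raphson formula: x_{n+1} = x_n - f(x_n)/f'(x_n)

Iteration 1:
  f(1.000000) = -0.459698
  f'(1.000000) = -2.841471
  x_1 = 1.000000 - (-0.459698)/(-2.841471) = 0.838218
Iteration 2:
  f(0.838218) = -0.033822
  f'(0.838218) = -2.419890
  x_2 = 0.838218 - (-0.033822)/(-2.419890) = 0.824242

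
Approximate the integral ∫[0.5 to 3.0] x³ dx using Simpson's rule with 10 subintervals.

f(x) = x³
a = 0.5, b = 3.0, n = 10
h = (b - a)/n = 0.250000

Simpson's rule: (h/3)[f(x₀) + 4f(x₁) + 2f(x₂) + ... + f(xₙ)]

x_0 = 0.5000, f(x_0) = 0.125000, coefficient = 1
x_1 = 0.7500, f(x_1) = 0.421875, coefficient = 4
x_2 = 1.0000, f(x_2) = 1.000000, coefficient = 2
x_3 = 1.2500, f(x_3) = 1.953125, coefficient = 4
x_4 = 1.5000, f(x_4) = 3.375000, coefficient = 2
x_5 = 1.7500, f(x_5) = 5.359375, coefficient = 4
x_6 = 2.0000, f(x_6) = 8.000000, coefficient = 2
x_7 = 2.2500, f(x_7) = 11.390625, coefficient = 4
x_8 = 2.5000, f(x_8) = 15.625000, coefficient = 2
x_9 = 2.7500, f(x_9) = 20.796875, coefficient = 4
x_10 = 3.0000, f(x_10) = 27.000000, coefficient = 1

I ≈ (0.250000/3) × 242.812500 = 20.234375
Exact value: 20.234375
Error: 0.000000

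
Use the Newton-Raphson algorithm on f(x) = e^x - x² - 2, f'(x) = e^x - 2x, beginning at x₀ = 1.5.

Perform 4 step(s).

f(x) = e^x - x² - 2
f'(x) = e^x - 2x
x₀ = 1.5

Newton-Raphson formula: x_{n+1} = x_n - f(x_n)/f'(x_n)

Iteration 1:
  f(1.500000) = 0.231689
  f'(1.500000) = 1.481689
  x_1 = 1.500000 - 0.231689/1.481689 = 1.343632
Iteration 2:
  f(1.343632) = 0.027592
  f'(1.343632) = 1.145675
  x_2 = 1.343632 - 0.027592/1.145675 = 1.319548
Iteration 3:
  f(1.319548) = 0.000523
  f'(1.319548) = 1.102634
  x_3 = 1.319548 - 0.000523/1.102634 = 1.319074
Iteration 4:
  f(1.319074) = 0.000000
  f'(1.319074) = 1.101808
  x_4 = 1.319074 - 0.000000/1.101808 = 1.319074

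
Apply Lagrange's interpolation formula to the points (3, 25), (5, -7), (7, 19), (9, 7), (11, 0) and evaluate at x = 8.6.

Lagrange interpolation formula:
P(x) = Σ yᵢ × Lᵢ(x)
where Lᵢ(x) = Π_{j≠i} (x - xⱼ)/(xᵢ - xⱼ)

L_0(8.6) = (8.6 - 5)/(3 - 5) × (8.6 - 7)/(3 - 7) × (8.6 - 9)/(3 - 9) × (8.6 - 11)/(3 - 11) = 0.014400
L_1(8.6) = (8.6 - 3)/(5 - 3) × (8.6 - 7)/(5 - 7) × (8.6 - 9)/(5 - 9) × (8.6 - 11)/(5 - 11) = -0.089600
L_2(8.6) = (8.6 - 3)/(7 - 3) × (8.6 - 5)/(7 - 5) × (8.6 - 9)/(7 - 9) × (8.6 - 11)/(7 - 11) = 0.302400
L_3(8.6) = (8.6 - 3)/(9 - 3) × (8.6 - 5)/(9 - 5) × (8.6 - 7)/(9 - 7) × (8.6 - 11)/(9 - 11) = 0.806400
L_4(8.6) = (8.6 - 3)/(11 - 3) × (8.6 - 5)/(11 - 5) × (8.6 - 7)/(11 - 7) × (8.6 - 9)/(11 - 9) = -0.033600

P(8.6) = 25×L_0(8.6) + (-7)×L_1(8.6) + 19×L_2(8.6) + 7×L_3(8.6) + 0×L_4(8.6)
P(8.6) = 12.377600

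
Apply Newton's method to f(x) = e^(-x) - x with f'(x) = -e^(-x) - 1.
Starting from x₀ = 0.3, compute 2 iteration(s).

f(x) = e^(-x) - x
f'(x) = -e^(-x) - 1
x₀ = 0.3

Newton-Raphson formula: x_{n+1} = x_n - f(x_n)/f'(x_n)

Iteration 1:
  f(0.300000) = 0.440818
  f'(0.300000) = -1.740818
  x_1 = 0.300000 - 0.440818/(-1.740818) = 0.553225
Iteration 2:
  f(0.553225) = 0.021868
  f'(0.553225) = -1.575092
  x_2 = 0.553225 - 0.021868/(-1.575092) = 0.567108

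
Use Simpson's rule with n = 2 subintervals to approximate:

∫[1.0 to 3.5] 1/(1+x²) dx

f(x) = 1/(1+x²)
a = 1.0, b = 3.5, n = 2
h = (b - a)/n = 1.250000

Simpson's rule: (h/3)[f(x₀) + 4f(x₁) + 2f(x₂) + ... + f(xₙ)]

x_0 = 1.0000, f(x_0) = 0.500000, coefficient = 1
x_1 = 2.2500, f(x_1) = 0.164948, coefficient = 4
x_2 = 3.5000, f(x_2) = 0.075472, coefficient = 1

I ≈ (1.250000/3) × 1.235266 = 0.514694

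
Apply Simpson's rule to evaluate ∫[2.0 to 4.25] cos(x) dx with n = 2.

f(x) = cos(x)
a = 2.0, b = 4.25, n = 2
h = (b - a)/n = 1.125000

Simpson's rule: (h/3)[f(x₀) + 4f(x₁) + 2f(x₂) + ... + f(xₙ)]

x_0 = 2.0000, f(x_0) = -0.416147, coefficient = 1
x_1 = 3.1250, f(x_1) = -0.999862, coefficient = 4
x_2 = 4.2500, f(x_2) = -0.446087, coefficient = 1

I ≈ (1.125000/3) × -4.861684 = -1.823131
Exact value: -1.804287
Error: 0.018845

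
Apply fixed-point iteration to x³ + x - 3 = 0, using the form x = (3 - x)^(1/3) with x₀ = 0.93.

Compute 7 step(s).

Equation: x³ + x - 3 = 0
Fixed-point form: x = (3 - x)^(1/3)
x₀ = 0.93

x_1 = g(0.930000) = 1.274452
x_2 = g(1.274452) = 1.199432
x_3 = g(1.199432) = 1.216568
x_4 = g(1.216568) = 1.212697
x_5 = g(1.212697) = 1.213574
x_6 = g(1.213574) = 1.213375
x_7 = g(1.213375) = 1.213420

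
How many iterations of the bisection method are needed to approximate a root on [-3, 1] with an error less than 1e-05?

We need (b-a)/2^n ≤ 1e-05
(1 - (-3))/2^n ≤ 1e-05
4/2^n ≤ 1e-05
2^n ≥ 400000
n ≥ log₂(400000) = 18.61
n ≥ 19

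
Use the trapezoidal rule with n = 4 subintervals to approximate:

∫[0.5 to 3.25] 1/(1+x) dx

f(x) = 1/(1+x)
a = 0.5, b = 3.25, n = 4
h = (b - a)/n = 0.687500

Trapezoidal rule: (h/2)[f(x₀) + 2f(x₁) + 2f(x₂) + ... + f(xₙ)]

x_0 = 0.5000, f(x_0) = 0.666667, coefficient = 1
x_1 = 1.1875, f(x_1) = 0.457143, coefficient = 2
x_2 = 1.8750, f(x_2) = 0.347826, coefficient = 2
x_3 = 2.5625, f(x_3) = 0.280702, coefficient = 2
x_4 = 3.2500, f(x_4) = 0.235294, coefficient = 1

I ≈ (0.687500/2) × 3.073302 = 1.056448
Exact value: 1.041454
Error: 0.014994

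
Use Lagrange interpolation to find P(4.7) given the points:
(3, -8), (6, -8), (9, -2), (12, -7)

Lagrange interpolation formula:
P(x) = Σ yᵢ × Lᵢ(x)
where Lᵢ(x) = Π_{j≠i} (x - xⱼ)/(xᵢ - xⱼ)

L_0(4.7) = (4.7 - 6)/(3 - 6) × (4.7 - 9)/(3 - 9) × (4.7 - 12)/(3 - 12) = 0.251895
L_1(4.7) = (4.7 - 3)/(6 - 3) × (4.7 - 9)/(6 - 9) × (4.7 - 12)/(6 - 12) = 0.988204
L_2(4.7) = (4.7 - 3)/(9 - 3) × (4.7 - 6)/(9 - 6) × (4.7 - 12)/(9 - 12) = -0.298759
L_3(4.7) = (4.7 - 3)/(12 - 3) × (4.7 - 6)/(12 - 6) × (4.7 - 9)/(12 - 9) = 0.058660

P(4.7) = (-8)×L_0(4.7) + (-8)×L_1(4.7) + (-2)×L_2(4.7) + (-7)×L_3(4.7)
P(4.7) = -9.733895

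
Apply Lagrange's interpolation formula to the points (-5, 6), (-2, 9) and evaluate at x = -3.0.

Lagrange interpolation formula:
P(x) = Σ yᵢ × Lᵢ(x)
where Lᵢ(x) = Π_{j≠i} (x - xⱼ)/(xᵢ - xⱼ)

L_0(-3.0) = (-3.0 - (-2))/(-5 - (-2)) = 0.333333
L_1(-3.0) = (-3.0 - (-5))/(-2 - (-5)) = 0.666667

P(-3.0) = 6×L_0(-3.0) + 9×L_1(-3.0)
P(-3.0) = 8.000000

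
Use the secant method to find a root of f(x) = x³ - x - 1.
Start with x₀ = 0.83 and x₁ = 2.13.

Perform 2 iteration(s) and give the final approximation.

f(x) = x³ - x - 1
x₀ = 0.83, x₁ = 2.13

Secant formula: x_{n+1} = x_n - f(x_n)(x_n - x_{n-1})/(f(x_n) - f(x_{n-1}))

Iteration 1:
  f(0.830000) = -1.258213
  f(2.130000) = 6.533597
  x_2 = 2.130000 - 6.533597×(2.130000 - 0.830000)/(6.533597 - (-1.258213))
       = 1.039923
Iteration 2:
  f(2.130000) = 6.533597
  f(1.039923) = -0.915310
  x_3 = 1.039923 - (-0.915310)×(1.039923 - 2.130000)/(-0.915310 - 6.533597)
       = 1.173870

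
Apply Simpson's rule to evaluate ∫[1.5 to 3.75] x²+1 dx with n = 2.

f(x) = x²+1
a = 1.5, b = 3.75, n = 2
h = (b - a)/n = 1.125000

Simpson's rule: (h/3)[f(x₀) + 4f(x₁) + 2f(x₂) + ... + f(xₙ)]

x_0 = 1.5000, f(x_0) = 3.250000, coefficient = 1
x_1 = 2.6250, f(x_1) = 7.890625, coefficient = 4
x_2 = 3.7500, f(x_2) = 15.062500, coefficient = 1

I ≈ (1.125000/3) × 49.875000 = 18.703125
Exact value: 18.703125
Error: 0.000000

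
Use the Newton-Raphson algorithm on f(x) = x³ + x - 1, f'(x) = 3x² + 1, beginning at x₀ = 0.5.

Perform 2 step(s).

f(x) = x³ + x - 1
f'(x) = 3x² + 1
x₀ = 0.5

Newton-Raphson formula: x_{n+1} = x_n - f(x_n)/f'(x_n)

Iteration 1:
  f(0.500000) = -0.375000
  f'(0.500000) = 1.750000
  x_1 = 0.500000 - (-0.375000)/1.750000 = 0.714286
Iteration 2:
  f(0.714286) = 0.078717
  f'(0.714286) = 2.530612
  x_2 = 0.714286 - 0.078717/2.530612 = 0.683180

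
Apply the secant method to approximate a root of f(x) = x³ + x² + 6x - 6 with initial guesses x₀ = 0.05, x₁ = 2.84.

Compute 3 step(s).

f(x) = x³ + x² + 6x - 6
x₀ = 0.05, x₁ = 2.84

Secant formula: x_{n+1} = x_n - f(x_n)(x_n - x_{n-1})/(f(x_n) - f(x_{n-1}))

Iteration 1:
  f(0.050000) = -5.697375
  f(2.840000) = 42.011904
  x_2 = 2.840000 - 42.011904×(2.840000 - 0.050000)/(42.011904 - (-5.697375))
       = 0.383178
Iteration 2:
  f(2.840000) = 42.011904
  f(0.383178) = -3.497847
  x_3 = 0.383178 - (-3.497847)×(0.383178 - 2.840000)/(-3.497847 - 42.011904)
       = 0.572007
Iteration 3:
  f(0.383178) = -3.497847
  f(0.572007) = -2.053606
  x_4 = 0.572007 - (-2.053606)×(0.572007 - 0.383178)/(-2.053606 - (-3.497847))
       = 0.840509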